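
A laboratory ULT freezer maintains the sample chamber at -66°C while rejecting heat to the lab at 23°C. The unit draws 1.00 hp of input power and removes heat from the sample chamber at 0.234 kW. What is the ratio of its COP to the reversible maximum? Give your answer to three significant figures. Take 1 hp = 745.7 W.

0.135

Converting, Q̇_C = 0.2340 kW = 0.3138 hp, so COP_actual = Q̇_C/Ẇ = 0.3138/1.000 = 0.3138.
In absolute terms T_C = 207.15 K and T_H = 296.15 K, so ΔT = 89.00 K.
COP_Carnot = T_C/ΔT = 207.15/89.00 = 2.328.
η_II = COP_actual/COP_Carnot = 0.3138/2.328 = 0.1348.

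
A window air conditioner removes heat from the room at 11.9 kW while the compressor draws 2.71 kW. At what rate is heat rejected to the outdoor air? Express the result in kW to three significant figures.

For a cyclic device the first law requires Q̇_H = Q̇_C + Ẇ.
Q̇_H = Q̇_C + Ẇ = 14.61 kW.

14.6 kW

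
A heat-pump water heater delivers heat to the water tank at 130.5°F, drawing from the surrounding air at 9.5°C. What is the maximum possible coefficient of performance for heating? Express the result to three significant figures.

In absolute terms T_C = 282.65 K and T_H = 327.87 K, so ΔT = 45.22 K.
For a reversible cycle, COP_Carnot = T_H/ΔT = 327.87/45.22 = 7.250.

7.25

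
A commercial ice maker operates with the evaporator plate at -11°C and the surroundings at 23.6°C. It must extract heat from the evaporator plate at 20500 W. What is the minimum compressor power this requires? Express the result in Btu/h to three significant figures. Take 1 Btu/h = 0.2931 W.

In absolute terms T_C = 262.15 K and T_H = 296.75 K, so ΔT = 34.60 K.
COP_Carnot = T_C/ΔT = 262.15/34.60 = 7.577.
Ẇ_min = Q̇/COP_Carnot = 20500/7.577 = 2706 W = 9231 Btu/h.

9230 Btu/h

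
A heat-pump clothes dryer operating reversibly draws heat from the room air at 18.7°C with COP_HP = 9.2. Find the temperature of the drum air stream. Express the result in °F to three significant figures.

COP_HP = T_H/(T_H − T_C) rearranges to T_H = COP·T_C/(COP − 1).
With T_C = 291.85 K, T_H = 9.2 × 291.85/8.200 = 327.44 K.
Converting, 327.44 K = 129.72°F.

130 °F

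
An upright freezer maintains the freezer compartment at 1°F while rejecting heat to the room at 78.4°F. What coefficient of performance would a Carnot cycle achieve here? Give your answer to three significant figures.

In absolute terms T_C = 255.93 K and T_H = 298.93 K, so ΔT = 43.00 K.
For a reversible cycle, COP_Carnot = T_C/ΔT = 255.93/43.00 = 5.952.

5.95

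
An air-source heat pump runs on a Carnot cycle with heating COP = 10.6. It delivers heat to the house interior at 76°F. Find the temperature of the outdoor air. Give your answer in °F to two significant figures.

COP_HP = T_H/(T_H − T_C) gives T_H − T_C = T_H/COP.
With T_H = 297.59 K, T_C = 297.59 × (1 − 1/10.6) = 269.52 K.
Converting, 269.52 K = 25.47°F.

25 °F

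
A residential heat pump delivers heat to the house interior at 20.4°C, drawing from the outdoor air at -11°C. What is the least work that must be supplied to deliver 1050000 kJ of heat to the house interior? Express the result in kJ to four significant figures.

112300 kJ

In absolute terms T_C = 262.15 K and T_H = 293.55 K, so ΔT = 31.40 K.
The reversible limit is COP_HP = T_H/ΔT = 9.349, so W_min = Q_H/COP = Q_H·ΔT/T_H.
W_min = 1050000 × 31.40/293.55 = 112300 kJ.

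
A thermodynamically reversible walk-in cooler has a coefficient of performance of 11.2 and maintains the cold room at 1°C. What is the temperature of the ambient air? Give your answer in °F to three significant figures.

COP_R = T_C/(T_H − T_C) gives T_H − T_C = T_C/COP.
With T_C = 274.15 K, T_H = 274.15 × (1 + 1/11.2) = 298.63 K.
Converting, 298.63 K = 77.86°F.

77.9 °F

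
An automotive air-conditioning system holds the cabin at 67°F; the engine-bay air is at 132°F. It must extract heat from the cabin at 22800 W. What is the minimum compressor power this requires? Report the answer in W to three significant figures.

2810 W

In absolute terms T_C = 292.59 K and T_H = 328.71 K, so ΔT = 36.11 K.
COP_Carnot = T_C/ΔT = 292.59/36.11 = 8.103.
Ẇ_min = Q̇/COP_Carnot = 22800/8.103 = 2814 W.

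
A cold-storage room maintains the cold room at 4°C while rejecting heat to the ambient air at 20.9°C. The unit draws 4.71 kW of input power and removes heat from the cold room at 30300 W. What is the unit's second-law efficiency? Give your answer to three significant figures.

0.392

Converting, Q̇_C = 30300 W = 30.30 kW, so COP_actual = Q̇_C/Ẇ = 30.30/4.710 = 6.433.
In absolute terms T_C = 277.15 K and T_H = 294.05 K, so ΔT = 16.90 K.
COP_Carnot = T_C/ΔT = 277.15/16.90 = 16.40.
η_II = COP_actual/COP_Carnot = 6.433/16.40 = 0.3923.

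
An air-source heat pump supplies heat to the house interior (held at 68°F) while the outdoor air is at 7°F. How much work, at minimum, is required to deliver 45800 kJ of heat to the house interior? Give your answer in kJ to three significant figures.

In absolute terms T_C = 259.26 K and T_H = 293.15 K, so ΔT = 33.89 K.
The reversible limit is COP_HP = T_H/ΔT = 8.650, so W_min = Q_H/COP = Q_H·ΔT/T_H.
W_min = 45800 × 33.89/293.15 = 5295 kJ.

5290 kJ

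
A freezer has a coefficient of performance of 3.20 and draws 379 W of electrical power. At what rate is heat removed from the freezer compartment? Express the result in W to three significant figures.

1210 W

Q̇_C = COP × Ẇ = 3.20 × 379.0 = 1213 W.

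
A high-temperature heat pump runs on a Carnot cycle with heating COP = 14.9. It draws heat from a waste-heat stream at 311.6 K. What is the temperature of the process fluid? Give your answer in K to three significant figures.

334 K

COP_HP = T_H/(T_H − T_C) rearranges to T_H = COP·T_C/(COP − 1).
With T_C = 311.60 K, T_H = 14.9 × 311.60/13.90 = 334.02 K.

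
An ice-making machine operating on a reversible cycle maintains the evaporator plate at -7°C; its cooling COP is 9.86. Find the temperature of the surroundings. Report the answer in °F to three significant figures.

COP_R = T_C/(T_H − T_C) gives T_H − T_C = T_C/COP.
With T_C = 266.15 K, T_H = 266.15 × (1 + 1/9.86) = 293.14 K.
Converting, 293.14 K = 67.99°F.

68.0 °F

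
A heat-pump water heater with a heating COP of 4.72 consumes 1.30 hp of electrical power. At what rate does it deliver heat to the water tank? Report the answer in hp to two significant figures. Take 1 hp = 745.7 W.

Q̇_H = COP_HP × Ẇ = 4.72 × 1.300 = 6.136 hp.

6.1 hp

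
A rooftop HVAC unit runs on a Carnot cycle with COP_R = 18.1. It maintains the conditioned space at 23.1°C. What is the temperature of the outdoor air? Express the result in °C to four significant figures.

39.47 °C

COP_R = T_C/(T_H − T_C) gives T_H − T_C = T_C/COP.
With T_C = 296.25 K, T_H = 296.25 × (1 + 1/18.1) = 312.62 K.
Converting, 312.62 K = 39.47°C.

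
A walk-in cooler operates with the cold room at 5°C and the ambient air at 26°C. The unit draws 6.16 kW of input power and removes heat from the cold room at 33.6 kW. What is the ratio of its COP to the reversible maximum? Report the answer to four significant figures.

COP_actual = Q̇_C/Ẇ = 33.60/6.160 = 5.455.
In absolute terms T_C = 278.15 K and T_H = 299.15 K, so ΔT = 21.00 K.
COP_Carnot = T_C/ΔT = 278.15/21.00 = 13.25.
η_II = COP_actual/COP_Carnot = 5.455/13.25 = 0.4118.

0.4118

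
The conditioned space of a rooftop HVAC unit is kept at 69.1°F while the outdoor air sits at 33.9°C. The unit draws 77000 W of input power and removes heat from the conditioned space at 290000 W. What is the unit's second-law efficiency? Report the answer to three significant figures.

0.170

COP_actual = Q̇_C/Ẇ = 290000/77000 = 3.766.
In absolute terms T_C = 293.76 K and T_H = 307.05 K, so ΔT = 13.29 K.
COP_Carnot = T_C/ΔT = 293.76/13.29 = 22.11.
η_II = COP_actual/COP_Carnot = 3.766/22.11 = 0.1704.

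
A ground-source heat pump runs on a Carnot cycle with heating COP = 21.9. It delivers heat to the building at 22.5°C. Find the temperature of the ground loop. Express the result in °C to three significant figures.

9.00 °C

COP_HP = T_H/(T_H − T_C) gives T_H − T_C = T_H/COP.
With T_H = 295.65 K, T_C = 295.65 × (1 − 1/21.9) = 282.15 K.
Converting, 282.15 K = 9.00°C.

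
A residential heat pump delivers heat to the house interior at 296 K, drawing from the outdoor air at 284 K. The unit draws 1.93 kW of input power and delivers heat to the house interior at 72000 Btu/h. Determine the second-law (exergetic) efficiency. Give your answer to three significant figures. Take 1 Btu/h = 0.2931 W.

0.443

Converting, Q̇_H = 72000 Btu/h = 21.10 kW, so COP_actual = Q̇_H/Ẇ = 21.10/1.930 = 10.93.
The reservoir spacing is ΔT = 296 − 284 = 12.00 K.
COP_Carnot = T_H/ΔT = 296.00/12.00 = 24.67.
η_II = COP_actual/COP_Carnot = 10.93/24.67 = 0.4433.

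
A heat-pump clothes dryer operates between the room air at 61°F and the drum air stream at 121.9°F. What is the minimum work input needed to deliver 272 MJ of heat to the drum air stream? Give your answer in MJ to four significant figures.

28.48 MJ

In absolute terms T_C = 289.26 K and T_H = 323.09 K, so ΔT = 33.83 K.
The reversible limit is COP_HP = T_H/ΔT = 9.550, so W_min = Q_H/COP = Q_H·ΔT/T_H.
W_min = 272.0 × 33.83/323.09 = 28.48 MJ.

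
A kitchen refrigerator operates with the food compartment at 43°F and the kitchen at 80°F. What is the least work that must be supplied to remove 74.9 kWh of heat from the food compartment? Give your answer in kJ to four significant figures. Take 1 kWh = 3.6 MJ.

In absolute terms T_C = 279.26 K and T_H = 299.82 K, so ΔT = 20.56 K.
The reversible limit is COP_R = T_C/ΔT = 13.59, so W_min = Q_C/COP = Q_C·ΔT/T_C.
W_min = 74.90 × 20.56/279.26 = 5.513 kWh = 19850 kJ.

19850 kJ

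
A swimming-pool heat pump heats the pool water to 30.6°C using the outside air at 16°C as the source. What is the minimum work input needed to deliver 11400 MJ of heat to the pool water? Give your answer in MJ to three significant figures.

In absolute terms T_C = 289.15 K and T_H = 303.75 K, so ΔT = 14.60 K.
The reversible limit is COP_HP = T_H/ΔT = 20.80, so W_min = Q_H/COP = Q_H·ΔT/T_H.
W_min = 11400 × 14.60/303.75 = 548.0 MJ.

548 MJ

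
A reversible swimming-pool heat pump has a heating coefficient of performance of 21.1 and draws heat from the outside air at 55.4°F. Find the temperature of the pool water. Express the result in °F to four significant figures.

81.03 °F

COP_HP = T_H/(T_H − T_C) rearranges to T_H = COP·T_C/(COP − 1).
With T_C = 286.15 K, T_H = 21.1 × 286.15/20.10 = 300.39 K.
Converting, 300.39 K = 81.03°F.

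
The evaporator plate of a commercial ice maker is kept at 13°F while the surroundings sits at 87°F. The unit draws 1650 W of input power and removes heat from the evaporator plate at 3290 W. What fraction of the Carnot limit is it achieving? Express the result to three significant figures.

0.312

COP_actual = Q̇_C/Ẇ = 3290/1650 = 1.994.
In absolute terms T_C = 262.59 K and T_H = 303.71 K, so ΔT = 41.11 K.
COP_Carnot = T_C/ΔT = 262.59/41.11 = 6.387.
η_II = COP_actual/COP_Carnot = 1.994/6.387 = 0.3122.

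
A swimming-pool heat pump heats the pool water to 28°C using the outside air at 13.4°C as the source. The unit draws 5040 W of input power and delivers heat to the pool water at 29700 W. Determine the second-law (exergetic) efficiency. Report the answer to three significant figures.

COP_actual = Q̇_H/Ẇ = 29700/5040 = 5.893.
In absolute terms T_C = 286.55 K and T_H = 301.15 K, so ΔT = 14.60 K.
COP_Carnot = T_H/ΔT = 301.15/14.60 = 20.63.
η_II = COP_actual/COP_Carnot = 5.893/20.63 = 0.2857.

0.286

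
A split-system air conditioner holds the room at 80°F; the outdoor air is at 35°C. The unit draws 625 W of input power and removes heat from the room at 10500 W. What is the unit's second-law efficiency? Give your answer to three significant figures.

COP_actual = Q̇_C/Ẇ = 10500/625.0 = 16.80.
In absolute terms T_C = 299.82 K and T_H = 308.15 K, so ΔT = 8.333 K.
COP_Carnot = T_C/ΔT = 299.82/8.333 = 35.98.
η_II = COP_actual/COP_Carnot = 16.80/35.98 = 0.4670.

0.467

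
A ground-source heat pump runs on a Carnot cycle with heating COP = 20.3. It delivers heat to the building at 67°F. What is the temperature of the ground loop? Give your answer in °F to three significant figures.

41.1 °F

COP_HP = T_H/(T_H − T_C) gives T_H − T_C = T_H/COP.
With T_H = 292.59 K, T_C = 292.59 × (1 − 1/20.3) = 278.18 K.
Converting, 278.18 K = 41.06°F.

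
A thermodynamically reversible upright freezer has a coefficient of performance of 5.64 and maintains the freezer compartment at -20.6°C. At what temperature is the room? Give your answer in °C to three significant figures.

COP_R = T_C/(T_H − T_C) gives T_H − T_C = T_C/COP.
With T_C = 252.55 K, T_H = 252.55 × (1 + 1/5.64) = 297.33 K.
Converting, 297.33 K = 24.18°C.

24.2 °C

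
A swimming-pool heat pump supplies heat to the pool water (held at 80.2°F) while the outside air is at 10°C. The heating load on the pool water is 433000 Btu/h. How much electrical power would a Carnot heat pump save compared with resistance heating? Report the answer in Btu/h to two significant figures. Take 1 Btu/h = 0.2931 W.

410000 Btu/h

In absolute terms T_C = 283.15 K and T_H = 299.93 K, so ΔT = 16.78 K.
COP_Carnot = T_H/ΔT = 299.93/16.78 = 17.88.
Resistance heating needs Ẇ_res = Q̇_H = 433000 Btu/h; the reversible heat pump needs only Ẇ_hp = Q̇_H/COP = 24220 Btu/h.
Saving = 433000 − 24220 = 408800 Btu/h.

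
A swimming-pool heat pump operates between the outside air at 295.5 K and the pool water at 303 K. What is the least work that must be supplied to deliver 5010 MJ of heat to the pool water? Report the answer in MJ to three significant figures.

124 MJ

The reservoir spacing is ΔT = 303 − 295.5 = 7.500 K.
The reversible limit is COP_HP = T_H/ΔT = 40.40, so W_min = Q_H/COP = Q_H·ΔT/T_H.
W_min = 5010 × 7.500/303.00 = 124.0 MJ.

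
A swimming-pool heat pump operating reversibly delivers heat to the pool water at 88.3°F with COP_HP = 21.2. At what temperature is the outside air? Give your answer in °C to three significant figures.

COP_HP = T_H/(T_H − T_C) gives T_H − T_C = T_H/COP.
With T_H = 304.43 K, T_C = 304.43 × (1 − 1/21.2) = 290.07 K.
Converting, 290.07 K = 16.92°C.

16.9 °C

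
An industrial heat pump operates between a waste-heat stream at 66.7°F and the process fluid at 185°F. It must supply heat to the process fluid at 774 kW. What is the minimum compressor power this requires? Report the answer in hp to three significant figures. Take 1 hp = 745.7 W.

In absolute terms T_C = 292.43 K and T_H = 358.15 K, so ΔT = 65.72 K.
COP_Carnot = T_H/ΔT = 358.15/65.72 = 5.449.
Ẇ_min = Q̇/COP_Carnot = 774.0/5.449 = 142.0 kW = 190.5 hp.

190 hp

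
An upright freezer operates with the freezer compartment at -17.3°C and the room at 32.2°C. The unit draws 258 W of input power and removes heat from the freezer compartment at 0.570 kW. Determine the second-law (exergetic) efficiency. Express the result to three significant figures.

Converting, Q̇_C = 0.5700 kW = 570.0 W, so COP_actual = Q̇_C/Ẇ = 570.0/258.0 = 2.209.
In absolute terms T_C = 255.85 K and T_H = 305.35 K, so ΔT = 49.50 K.
COP_Carnot = T_C/ΔT = 255.85/49.50 = 5.169.
η_II = COP_actual/COP_Carnot = 2.209/5.169 = 0.4274.

0.427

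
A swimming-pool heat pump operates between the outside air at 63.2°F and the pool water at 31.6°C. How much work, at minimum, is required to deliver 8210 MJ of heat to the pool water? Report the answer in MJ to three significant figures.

In absolute terms T_C = 290.48 K and T_H = 304.75 K, so ΔT = 14.27 K.
The reversible limit is COP_HP = T_H/ΔT = 21.36, so W_min = Q_H/COP = Q_H·ΔT/T_H.
W_min = 8210 × 14.27/304.75 = 384.3 MJ.

384 MJ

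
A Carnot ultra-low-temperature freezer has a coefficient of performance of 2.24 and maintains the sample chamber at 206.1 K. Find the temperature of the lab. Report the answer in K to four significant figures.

298.1 K

COP_R = T_C/(T_H − T_C) gives T_H − T_C = T_C/COP.
With T_C = 206.10 K, T_H = 206.10 × (1 + 1/2.24) = 298.11 K.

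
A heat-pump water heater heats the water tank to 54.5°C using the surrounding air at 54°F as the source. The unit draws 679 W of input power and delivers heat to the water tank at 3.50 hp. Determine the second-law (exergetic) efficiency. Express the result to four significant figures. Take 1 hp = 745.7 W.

Converting, Q̇_H = 3.500 hp = 2610 W, so COP_actual = Q̇_H/Ẇ = 2610/679.0 = 3.844.
In absolute terms T_C = 285.37 K and T_H = 327.65 K, so ΔT = 42.28 K.
COP_Carnot = T_H/ΔT = 327.65/42.28 = 7.750.
η_II = COP_actual/COP_Carnot = 3.844/7.750 = 0.4960.

0.4960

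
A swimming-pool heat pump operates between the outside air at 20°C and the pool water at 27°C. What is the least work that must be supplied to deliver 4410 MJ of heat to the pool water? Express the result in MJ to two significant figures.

100 MJ

In absolute terms T_C = 293.15 K and T_H = 300.15 K, so ΔT = 7.000 K.
The reversible limit is COP_HP = T_H/ΔT = 42.88, so W_min = Q_H/COP = Q_H·ΔT/T_H.
W_min = 4410 × 7.000/300.15 = 102.8 MJ.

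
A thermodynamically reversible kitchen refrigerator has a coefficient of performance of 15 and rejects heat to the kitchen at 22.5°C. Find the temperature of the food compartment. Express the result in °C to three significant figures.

4.02 °C

For a Carnot refrigerator COP_R = T_C/(T_H − T_C), so T_C = COP·T_H/(1 + COP).
With T_H = 295.65 K, T_C = 15 × 295.65/16.00 = 277.17 K.
Converting, 277.17 K = 4.02°C.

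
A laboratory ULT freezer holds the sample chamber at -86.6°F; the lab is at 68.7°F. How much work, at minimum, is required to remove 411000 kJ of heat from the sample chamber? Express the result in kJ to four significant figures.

In absolute terms T_C = 207.26 K and T_H = 293.54 K, so ΔT = 86.28 K.
The reversible limit is COP_R = T_C/ΔT = 2.402, so W_min = Q_C/COP = Q_C·ΔT/T_C.
W_min = 411000 × 86.28/207.26 = 171100 kJ.

171100 kJ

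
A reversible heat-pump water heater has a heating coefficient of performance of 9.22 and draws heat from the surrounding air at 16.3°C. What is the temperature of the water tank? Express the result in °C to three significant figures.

COP_HP = T_H/(T_H − T_C) rearranges to T_H = COP·T_C/(COP − 1).
With T_C = 289.45 K, T_H = 9.22 × 289.45/8.220 = 324.66 K.
Converting, 324.66 K = 51.51°C.

51.5 °C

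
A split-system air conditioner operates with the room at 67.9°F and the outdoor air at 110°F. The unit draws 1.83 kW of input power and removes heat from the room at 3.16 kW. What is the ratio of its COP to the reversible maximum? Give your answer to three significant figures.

COP_actual = Q̇_C/Ẇ = 3.160/1.830 = 1.727.
In absolute terms T_C = 293.09 K and T_H = 316.48 K, so ΔT = 23.39 K.
COP_Carnot = T_C/ΔT = 293.09/23.39 = 12.53.
η_II = COP_actual/COP_Carnot = 1.727/12.53 = 0.1378.

0.138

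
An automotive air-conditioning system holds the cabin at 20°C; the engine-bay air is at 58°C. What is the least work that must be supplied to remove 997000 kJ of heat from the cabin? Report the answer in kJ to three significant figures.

129000 kJ

In absolute terms T_C = 293.15 K and T_H = 331.15 K, so ΔT = 38.00 K.
The reversible limit is COP_R = T_C/ΔT = 7.714, so W_min = Q_C/COP = Q_C·ΔT/T_C.
W_min = 997000 × 38.00/293.15 = 129200 kJ.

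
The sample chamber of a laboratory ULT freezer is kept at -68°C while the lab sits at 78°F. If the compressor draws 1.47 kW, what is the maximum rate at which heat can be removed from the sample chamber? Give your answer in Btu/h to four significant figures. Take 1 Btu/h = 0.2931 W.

11000 Btu/h

In absolute terms T_C = 205.15 K and T_H = 298.71 K, so ΔT = 93.56 K.
COP_Carnot = T_C/ΔT = 205.15/93.56 = 2.193.
Q̇_max = COP_Carnot × Ẇ = 2.193 × 1.470 kW = 3.223 kW = 11000 Btu/h.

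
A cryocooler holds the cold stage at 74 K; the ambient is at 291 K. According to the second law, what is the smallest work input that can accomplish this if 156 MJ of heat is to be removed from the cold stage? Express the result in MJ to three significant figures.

The reservoir spacing is ΔT = 291 − 74 = 217.0 K.
The reversible limit is COP_R = T_C/ΔT = 0.3410, so W_min = Q_C/COP = Q_C·ΔT/T_C.
W_min = 156.0 × 217.0/74.00 = 457.5 MJ.

457 MJ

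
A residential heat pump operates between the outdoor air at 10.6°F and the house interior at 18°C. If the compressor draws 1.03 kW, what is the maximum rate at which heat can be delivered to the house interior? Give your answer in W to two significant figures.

In absolute terms T_C = 261.26 K and T_H = 291.15 K, so ΔT = 29.89 K.
COP_Carnot = T_H/ΔT = 291.15/29.89 = 9.741.
Q̇_max = COP_Carnot × Ẇ = 9.741 × 1.030 kW = 10.03 kW = 10030 W.

10000 W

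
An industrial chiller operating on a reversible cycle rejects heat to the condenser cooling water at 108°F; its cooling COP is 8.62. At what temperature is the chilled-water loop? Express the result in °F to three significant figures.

For a Carnot refrigerator COP_R = T_C/(T_H − T_C), so T_C = COP·T_H/(1 + COP).
With T_H = 315.37 K, T_C = 8.62 × 315.37/9.620 = 282.59 K.
Converting, 282.59 K = 48.99°F.

49.0 °F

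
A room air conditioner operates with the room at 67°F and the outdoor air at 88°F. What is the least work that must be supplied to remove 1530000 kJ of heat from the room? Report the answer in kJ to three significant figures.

61000 kJ

In absolute terms T_C = 292.59 K and T_H = 304.26 K, so ΔT = 11.67 K.
The reversible limit is COP_R = T_C/ΔT = 25.08, so W_min = Q_C/COP = Q_C·ΔT/T_C.
W_min = 1530000 × 11.67/292.59 = 61010 kJ.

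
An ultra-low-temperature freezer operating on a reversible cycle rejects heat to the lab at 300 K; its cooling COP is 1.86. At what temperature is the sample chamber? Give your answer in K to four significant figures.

195.1 K

For a Carnot refrigerator COP_R = T_C/(T_H − T_C), so T_C = COP·T_H/(1 + COP).
With T_H = 300.00 K, T_C = 1.86 × 300.00/2.860 = 195.10 K.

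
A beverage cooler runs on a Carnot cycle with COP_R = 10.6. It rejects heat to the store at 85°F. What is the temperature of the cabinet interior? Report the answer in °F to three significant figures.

For a Carnot refrigerator COP_R = T_C/(T_H − T_C), so T_C = COP·T_H/(1 + COP).
With T_H = 302.59 K, T_C = 10.6 × 302.59/11.60 = 276.51 K.
Converting, 276.51 K = 38.05°F.

38.0 °F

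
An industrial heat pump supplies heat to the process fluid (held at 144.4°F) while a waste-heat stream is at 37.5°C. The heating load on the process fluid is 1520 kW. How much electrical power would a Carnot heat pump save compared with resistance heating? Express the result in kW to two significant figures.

In absolute terms T_C = 310.65 K and T_H = 335.59 K, so ΔT = 24.94 K.
COP_Carnot = T_H/ΔT = 335.59/24.94 = 13.45.
Resistance heating needs Ẇ_res = Q̇_H = 1520 kW; the reversible heat pump needs only Ẇ_hp = Q̇_H/COP = 113.0 kW.
Saving = 1520 − 113.0 = 1407 kW.

1400 kW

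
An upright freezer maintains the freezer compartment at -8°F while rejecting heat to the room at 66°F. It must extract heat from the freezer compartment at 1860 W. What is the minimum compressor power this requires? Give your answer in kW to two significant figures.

0.30 kW

In absolute terms T_C = 250.93 K and T_H = 292.04 K, so ΔT = 41.11 K.
COP_Carnot = T_C/ΔT = 250.93/41.11 = 6.104.
Ẇ_min = Q̇/COP_Carnot = 1860/6.104 = 304.7 W = 0.3047 kW.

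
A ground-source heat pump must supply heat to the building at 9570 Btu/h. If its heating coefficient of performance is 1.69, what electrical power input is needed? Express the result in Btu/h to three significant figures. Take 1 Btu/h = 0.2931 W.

Ẇ = Q̇_H/COP_HP = 9570/1.69 = 5663 Btu/h.

5660 Btu/h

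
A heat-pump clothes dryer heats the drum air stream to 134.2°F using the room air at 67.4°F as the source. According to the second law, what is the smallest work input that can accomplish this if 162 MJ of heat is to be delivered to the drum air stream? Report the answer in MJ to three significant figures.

18.2 MJ

In absolute terms T_C = 292.82 K and T_H = 329.93 K, so ΔT = 37.11 K.
The reversible limit is COP_HP = T_H/ΔT = 8.890, so W_min = Q_H/COP = Q_H·ΔT/T_H.
W_min = 162.0 × 37.11/329.93 = 18.22 MJ.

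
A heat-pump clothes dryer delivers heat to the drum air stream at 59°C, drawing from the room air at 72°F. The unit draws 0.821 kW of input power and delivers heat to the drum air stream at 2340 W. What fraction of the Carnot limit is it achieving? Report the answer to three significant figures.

Converting, Q̇_H = 2340 W = 2.340 kW, so COP_actual = Q̇_H/Ẇ = 2.340/0.8210 = 2.850.
In absolute terms T_C = 295.37 K and T_H = 332.15 K, so ΔT = 36.78 K.
COP_Carnot = T_H/ΔT = 332.15/36.78 = 9.031.
η_II = COP_actual/COP_Carnot = 2.850/9.031 = 0.3156.

0.316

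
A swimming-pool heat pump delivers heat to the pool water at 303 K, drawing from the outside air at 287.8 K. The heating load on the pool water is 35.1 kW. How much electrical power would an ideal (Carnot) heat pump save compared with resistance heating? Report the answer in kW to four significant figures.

33.34 kW

The reservoir spacing is ΔT = 303 − 287.8 = 15.20 K.
COP_Carnot = T_H/ΔT = 303.00/15.20 = 19.93.
Resistance heating needs Ẇ_res = Q̇_H = 35.10 kW; the reversible heat pump needs only Ẇ_hp = Q̇_H/COP = 1.761 kW.
Saving = 35.10 − 1.761 = 33.34 kW.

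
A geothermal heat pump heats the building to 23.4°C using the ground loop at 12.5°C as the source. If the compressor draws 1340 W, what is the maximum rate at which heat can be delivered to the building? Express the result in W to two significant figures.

In absolute terms T_C = 285.65 K and T_H = 296.55 K, so ΔT = 10.90 K.
COP_Carnot = T_H/ΔT = 296.55/10.90 = 27.21.
Q̇_max = COP_Carnot × Ẇ = 27.21 × 1340 W = 36460 W.

36000 W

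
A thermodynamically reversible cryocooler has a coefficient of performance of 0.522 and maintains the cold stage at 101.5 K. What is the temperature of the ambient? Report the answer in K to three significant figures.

296 K

COP_R = T_C/(T_H − T_C) gives T_H − T_C = T_C/COP.
With T_C = 101.50 K, T_H = 101.50 × (1 + 1/0.522) = 295.94 K.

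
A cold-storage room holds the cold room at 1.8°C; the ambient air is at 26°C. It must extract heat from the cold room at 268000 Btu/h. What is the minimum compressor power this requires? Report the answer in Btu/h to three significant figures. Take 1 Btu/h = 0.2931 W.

23600 Btu/h

In absolute terms T_C = 274.95 K and T_H = 299.15 K, so ΔT = 24.20 K.
COP_Carnot = T_C/ΔT = 274.95/24.20 = 11.36.
Ẇ_min = Q̇/COP_Carnot = 268000/11.36 = 23590 Btu/h.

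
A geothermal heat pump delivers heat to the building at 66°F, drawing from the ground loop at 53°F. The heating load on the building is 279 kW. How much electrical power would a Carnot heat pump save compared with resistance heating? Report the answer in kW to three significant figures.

In absolute terms T_C = 284.82 K and T_H = 292.04 K, so ΔT = 7.222 K.
COP_Carnot = T_H/ΔT = 292.04/7.222 = 40.44.
Resistance heating needs Ẇ_res = Q̇_H = 279.0 kW; the reversible heat pump needs only Ẇ_hp = Q̇_H/COP = 6.900 kW.
Saving = 279.0 − 6.900 = 272.1 kW.

272 kW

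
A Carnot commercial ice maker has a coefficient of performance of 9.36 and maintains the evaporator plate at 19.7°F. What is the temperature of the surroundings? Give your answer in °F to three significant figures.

COP_R = T_C/(T_H − T_C) gives T_H − T_C = T_C/COP.
With T_C = 266.32 K, T_H = 266.32 × (1 + 1/9.36) = 294.77 K.
Converting, 294.77 K = 70.91°F.

70.9 °F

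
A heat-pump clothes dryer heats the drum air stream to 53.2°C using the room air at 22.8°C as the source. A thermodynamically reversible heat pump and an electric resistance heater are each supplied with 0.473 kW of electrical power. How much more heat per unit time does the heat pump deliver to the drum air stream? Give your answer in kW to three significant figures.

In absolute terms T_C = 295.95 K and T_H = 326.35 K, so ΔT = 30.40 K.
COP_Carnot = T_H/ΔT = 326.35/30.40 = 10.74.
The heat pump delivers Q̇_H = COP × Ẇ = 5.078 kW; the resistance heater delivers Ẇ = 0.4730 kW.
Extra = (COP − 1)·Ẇ = 4.605 kW.

4.60 kW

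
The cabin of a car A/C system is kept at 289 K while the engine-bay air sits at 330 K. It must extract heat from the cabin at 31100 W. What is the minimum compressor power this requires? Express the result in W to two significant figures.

4400 W

The reservoir spacing is ΔT = 330 − 289 = 41.00 K.
COP_Carnot = T_C/ΔT = 289.00/41.00 = 7.049.
Ẇ_min = Q̇/COP_Carnot = 31100/7.049 = 4412 W.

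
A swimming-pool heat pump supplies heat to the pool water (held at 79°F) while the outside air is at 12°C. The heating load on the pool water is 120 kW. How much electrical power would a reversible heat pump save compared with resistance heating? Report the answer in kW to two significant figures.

In absolute terms T_C = 285.15 K and T_H = 299.26 K, so ΔT = 14.11 K.
COP_Carnot = T_H/ΔT = 299.26/14.11 = 21.21.
Resistance heating needs Ẇ_res = Q̇_H = 120.0 kW; the reversible heat pump needs only Ẇ_hp = Q̇_H/COP = 5.658 kW.
Saving = 120.0 − 5.658 = 114.3 kW.

110 kW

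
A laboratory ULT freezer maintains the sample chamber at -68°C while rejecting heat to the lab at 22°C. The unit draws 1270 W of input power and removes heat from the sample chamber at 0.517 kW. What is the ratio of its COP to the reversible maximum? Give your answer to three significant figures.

Converting, Q̇_C = 0.5170 kW = 517.0 W, so COP_actual = Q̇_C/Ẇ = 517.0/1270 = 0.4071.
In absolute terms T_C = 205.15 K and T_H = 295.15 K, so ΔT = 90.00 K.
COP_Carnot = T_C/ΔT = 205.15/90.00 = 2.279.
η_II = COP_actual/COP_Carnot = 0.4071/2.279 = 0.1786.

0.179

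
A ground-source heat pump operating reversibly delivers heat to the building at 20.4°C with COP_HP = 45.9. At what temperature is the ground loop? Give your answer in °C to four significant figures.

14.00 °C

COP_HP = T_H/(T_H − T_C) gives T_H − T_C = T_H/COP.
With T_H = 293.55 K, T_C = 293.55 × (1 − 1/45.9) = 287.15 K.
Converting, 287.15 K = 14.00°C.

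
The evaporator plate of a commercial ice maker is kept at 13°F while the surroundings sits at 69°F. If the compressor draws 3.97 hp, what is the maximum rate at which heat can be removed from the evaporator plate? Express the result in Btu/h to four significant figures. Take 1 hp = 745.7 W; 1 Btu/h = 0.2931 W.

In absolute terms T_C = 262.59 K and T_H = 293.71 K, so ΔT = 31.11 K.
COP_Carnot = T_C/ΔT = 262.59/31.11 = 8.441.
Q̇_max = COP_Carnot × Ẇ = 8.441 × 3.970 hp = 33.51 hp = 85250 Btu/h.

85250 Btu/h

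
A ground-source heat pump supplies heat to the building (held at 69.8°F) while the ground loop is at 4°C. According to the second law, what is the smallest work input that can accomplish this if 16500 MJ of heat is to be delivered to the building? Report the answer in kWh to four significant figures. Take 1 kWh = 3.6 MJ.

264.9 kWh

In absolute terms T_C = 277.15 K and T_H = 294.15 K, so ΔT = 17.00 K.
The reversible limit is COP_HP = T_H/ΔT = 17.30, so W_min = Q_H/COP = Q_H·ΔT/T_H.
W_min = 16500 × 17.00/294.15 = 953.6 MJ = 264.9 kWh.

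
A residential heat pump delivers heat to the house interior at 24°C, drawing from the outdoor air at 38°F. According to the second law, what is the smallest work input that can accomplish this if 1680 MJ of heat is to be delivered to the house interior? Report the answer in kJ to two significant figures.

120000 kJ

In absolute terms T_C = 276.48 K and T_H = 297.15 K, so ΔT = 20.67 K.
The reversible limit is COP_HP = T_H/ΔT = 14.38, so W_min = Q_H/COP = Q_H·ΔT/T_H.
W_min = 1680 × 20.67/297.15 = 116.8 MJ = 116800 kJ.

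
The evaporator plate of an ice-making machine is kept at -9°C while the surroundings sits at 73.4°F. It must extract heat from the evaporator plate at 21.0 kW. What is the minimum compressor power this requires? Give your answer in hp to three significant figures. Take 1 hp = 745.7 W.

In absolute terms T_C = 264.15 K and T_H = 296.15 K, so ΔT = 32.00 K.
COP_Carnot = T_C/ΔT = 264.15/32.00 = 8.255.
Ẇ_min = Q̇/COP_Carnot = 21.00/8.255 = 2.544 kW = 3.412 hp.

3.41 hp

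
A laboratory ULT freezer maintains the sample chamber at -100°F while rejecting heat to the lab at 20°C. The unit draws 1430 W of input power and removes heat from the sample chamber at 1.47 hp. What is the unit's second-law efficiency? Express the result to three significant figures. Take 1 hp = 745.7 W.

Converting, Q̇_C = 1.470 hp = 1096 W, so COP_actual = Q̇_C/Ẇ = 1096/1430 = 0.7666.
In absolute terms T_C = 199.82 K and T_H = 293.15 K, so ΔT = 93.33 K.
COP_Carnot = T_C/ΔT = 199.82/93.33 = 2.141.
η_II = COP_actual/COP_Carnot = 0.7666/2.141 = 0.3581.

0.358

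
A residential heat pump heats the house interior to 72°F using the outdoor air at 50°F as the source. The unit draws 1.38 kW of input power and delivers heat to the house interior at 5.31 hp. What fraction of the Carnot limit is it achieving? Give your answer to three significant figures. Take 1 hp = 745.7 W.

0.119

Converting, Q̇_H = 5.310 hp = 3.960 kW, so COP_actual = Q̇_H/Ẇ = 3.960/1.380 = 2.869.
In absolute terms T_C = 283.15 K and T_H = 295.37 K, so ΔT = 12.22 K.
COP_Carnot = T_H/ΔT = 295.37/12.22 = 24.17.
η_II = COP_actual/COP_Carnot = 2.869/24.17 = 0.1187.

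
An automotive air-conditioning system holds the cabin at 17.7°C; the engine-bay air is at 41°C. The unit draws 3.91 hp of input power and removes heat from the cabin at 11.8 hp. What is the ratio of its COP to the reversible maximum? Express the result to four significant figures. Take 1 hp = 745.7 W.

0.2418

COP_actual = Q̇_C/Ẇ = 11.80/3.910 = 3.018.
In absolute terms T_C = 290.85 K and T_H = 314.15 K, so ΔT = 23.30 K.
COP_Carnot = T_C/ΔT = 290.85/23.30 = 12.48.
η_II = COP_actual/COP_Carnot = 3.018/12.48 = 0.2418.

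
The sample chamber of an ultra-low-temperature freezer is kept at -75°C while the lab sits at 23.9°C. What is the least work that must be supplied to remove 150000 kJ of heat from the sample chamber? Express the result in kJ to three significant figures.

In absolute terms T_C = 198.15 K and T_H = 297.05 K, so ΔT = 98.90 K.
The reversible limit is COP_R = T_C/ΔT = 2.004, so W_min = Q_C/COP = Q_C·ΔT/T_C.
W_min = 150000 × 98.90/198.15 = 74870 kJ.

74900 kJ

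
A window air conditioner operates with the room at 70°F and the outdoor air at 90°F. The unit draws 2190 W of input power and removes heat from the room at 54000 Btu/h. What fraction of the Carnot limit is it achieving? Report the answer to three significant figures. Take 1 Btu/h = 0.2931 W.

Converting, Q̇_C = 54000 Btu/h = 15830 W, so COP_actual = Q̇_C/Ẇ = 15830/2190 = 7.227.
In absolute terms T_C = 294.26 K and T_H = 305.37 K, so ΔT = 11.11 K.
COP_Carnot = T_C/ΔT = 294.26/11.11 = 26.48.
η_II = COP_actual/COP_Carnot = 7.227/26.48 = 0.2729.

0.273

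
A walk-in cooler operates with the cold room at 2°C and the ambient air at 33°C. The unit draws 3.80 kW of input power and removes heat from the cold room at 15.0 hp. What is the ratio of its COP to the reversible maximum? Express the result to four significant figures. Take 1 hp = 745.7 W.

0.3316

Converting, Q̇_C = 15.00 hp = 11.19 kW, so COP_actual = Q̇_C/Ẇ = 11.19/3.800 = 2.944.
In absolute terms T_C = 275.15 K and T_H = 306.15 K, so ΔT = 31.00 K.
COP_Carnot = T_C/ΔT = 275.15/31.00 = 8.876.
η_II = COP_actual/COP_Carnot = 2.944/8.876 = 0.3316.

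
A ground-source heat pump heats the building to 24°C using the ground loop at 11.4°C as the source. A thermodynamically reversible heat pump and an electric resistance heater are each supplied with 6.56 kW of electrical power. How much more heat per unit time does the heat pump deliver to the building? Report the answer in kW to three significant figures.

148 kW

In absolute terms T_C = 284.55 K and T_H = 297.15 K, so ΔT = 12.60 K.
COP_Carnot = T_H/ΔT = 297.15/12.60 = 23.58.
The heat pump delivers Q̇_H = COP × Ẇ = 154.7 kW; the resistance heater delivers Ẇ = 6.560 kW.
Extra = (COP − 1)·Ẇ = 148.1 kW.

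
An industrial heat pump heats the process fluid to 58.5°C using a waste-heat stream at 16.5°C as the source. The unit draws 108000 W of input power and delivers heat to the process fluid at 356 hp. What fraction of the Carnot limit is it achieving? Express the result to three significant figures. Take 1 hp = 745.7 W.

Converting, Q̇_H = 356.0 hp = 265500 W, so COP_actual = Q̇_H/Ẇ = 265500/108000 = 2.458.
In absolute terms T_C = 289.65 K and T_H = 331.65 K, so ΔT = 42.00 K.
COP_Carnot = T_H/ΔT = 331.65/42.00 = 7.896.
η_II = COP_actual/COP_Carnot = 2.458/7.896 = 0.3113.

0.311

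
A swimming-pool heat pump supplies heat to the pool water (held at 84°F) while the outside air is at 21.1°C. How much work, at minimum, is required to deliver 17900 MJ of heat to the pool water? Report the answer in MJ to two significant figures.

In absolute terms T_C = 294.25 K and T_H = 302.04 K, so ΔT = 7.789 K.
The reversible limit is COP_HP = T_H/ΔT = 38.78, so W_min = Q_H/COP = Q_H·ΔT/T_H.
W_min = 17900 × 7.789/302.04 = 461.6 MJ.

460 MJ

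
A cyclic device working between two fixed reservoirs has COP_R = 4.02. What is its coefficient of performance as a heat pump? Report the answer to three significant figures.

5.02

The first law on one cycle gives Q_H = Q_C + W, so Q_H/W = Q_C/W + 1.
COP_HP = COP_R + 1 = 4.02 + 1 = 5.02.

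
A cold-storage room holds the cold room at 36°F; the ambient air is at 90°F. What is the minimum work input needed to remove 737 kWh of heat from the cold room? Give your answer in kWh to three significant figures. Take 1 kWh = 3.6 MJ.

In absolute terms T_C = 275.37 K and T_H = 305.37 K, so ΔT = 30.00 K.
The reversible limit is COP_R = T_C/ΔT = 9.179, so W_min = Q_C/COP = Q_C·ΔT/T_C.
W_min = 737.0 × 30.00/275.37 = 80.29 kWh.

80.3 kWh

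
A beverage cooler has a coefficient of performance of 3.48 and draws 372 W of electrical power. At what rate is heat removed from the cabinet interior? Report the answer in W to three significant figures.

Q̇_C = COP × Ẇ = 3.48 × 372.0 = 1295 W.

1290 W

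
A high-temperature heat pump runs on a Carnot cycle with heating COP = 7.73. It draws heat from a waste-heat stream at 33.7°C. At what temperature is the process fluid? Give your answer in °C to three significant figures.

79.3 °C

COP_HP = T_H/(T_H − T_C) rearranges to T_H = COP·T_C/(COP − 1).
With T_C = 306.85 K, T_H = 7.73 × 306.85/6.730 = 352.44 K.
Converting, 352.44 K = 79.29°C.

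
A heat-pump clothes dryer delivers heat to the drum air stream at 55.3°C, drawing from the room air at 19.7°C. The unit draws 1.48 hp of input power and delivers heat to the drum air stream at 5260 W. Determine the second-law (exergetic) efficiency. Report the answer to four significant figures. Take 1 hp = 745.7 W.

Converting, Q̇_H = 5260 W = 7.054 hp, so COP_actual = Q̇_H/Ẇ = 7.054/1.480 = 4.766.
In absolute terms T_C = 292.85 K and T_H = 328.45 K, so ΔT = 35.60 K.
COP_Carnot = T_H/ΔT = 328.45/35.60 = 9.226.
η_II = COP_actual/COP_Carnot = 4.766/9.226 = 0.5166.

0.5166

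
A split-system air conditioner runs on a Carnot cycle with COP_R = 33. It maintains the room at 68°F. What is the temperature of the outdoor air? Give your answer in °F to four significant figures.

COP_R = T_C/(T_H − T_C) gives T_H − T_C = T_C/COP.
With T_C = 293.15 K, T_H = 293.15 × (1 + 1/33) = 302.03 K.
Converting, 302.03 K = 83.99°F.

83.99 °F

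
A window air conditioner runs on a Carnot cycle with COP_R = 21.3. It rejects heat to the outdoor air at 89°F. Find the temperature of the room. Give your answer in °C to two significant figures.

18 °C

For a Carnot refrigerator COP_R = T_C/(T_H − T_C), so T_C = COP·T_H/(1 + COP).
With T_H = 304.82 K, T_C = 21.3 × 304.82/22.30 = 291.15 K.
Converting, 291.15 K = 18.00°C.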